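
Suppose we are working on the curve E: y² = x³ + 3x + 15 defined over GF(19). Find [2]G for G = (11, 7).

(17, 18)

tangent at (11, 7): λ = (3·11² + 3)/(2·7) ≡ 5/14. 14⁻¹ ≡ 15 (mod 19) since 14·15 = 210 ≡ 1, so λ ≡ 5·15 ≡ 18.
  x = λ² - 11 - 11 = 324 - 22 ≡ 17; y = λ·(11 - 17) - 7 ≡ 18. → (17, 18)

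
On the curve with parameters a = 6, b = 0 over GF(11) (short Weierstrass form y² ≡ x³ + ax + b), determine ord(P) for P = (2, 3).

6

2P: tangent at (2, 3): λ = (3·2² + 6)/(2·3) ≡ 7/6. 6⁻¹ ≡ 2 (mod 11), so λ ≡ 7·2 ≡ 3.
  x = λ² - 2 - 2 = 9 - 4 ≡ 5; y = λ·(2 - 5) - 3 ≡ 10. → (5, 10)
3P: (5, 10) + (2, 3). λ = (3 - 10)/(2 - 5) ≡ 4/8 mod 11. 8⁻¹ ≡ 7 (mod 11), so λ ≡ 6.
  x = λ² - 5 - 2 = 36 - 7 ≡ 7; y = λ·(5 - 7) - 10 ≡ 0. → (7, 0)
4P: (7, 0) + (2, 3). λ = (3 - 0)/(2 - 7) ≡ 3/6 mod 11. 6⁻¹ ≡ 2 (mod 11) since 6·2 = 12 ≡ 1, so λ ≡ 6.
  x = λ² - 7 - 2 = 36 - 9 ≡ 5; y = λ·(7 - 5) - 0 ≡ 1. → (5, 1)
5P: (5, 1) + (2, 3). λ = (3 - 1)/(2 - 5) ≡ 2/8 mod 11. 8⁻¹ ≡ 7 (mod 11) since 8·7 = 56 ≡ 1, so λ ≡ 3.
  x = λ² - 5 - 2 = 9 - 7 ≡ 2; y = λ·(5 - 2) - 1 ≡ 8. → (2, 8)
6P: (2, 8) + (2, 3): same x and y₁ ≡ -y₂, so the sum is ∞.
6P = ∞, so the order is 6.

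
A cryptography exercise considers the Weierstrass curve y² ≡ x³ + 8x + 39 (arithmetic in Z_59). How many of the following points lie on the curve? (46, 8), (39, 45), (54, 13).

(46, 8): 8² ≡ 5, rhs ≡ 39 → off.
(39, 45): 45² ≡ 19, rhs ≡ 21 → off.
(54, 13): 13² ≡ 51, rhs ≡ 51 → on.

1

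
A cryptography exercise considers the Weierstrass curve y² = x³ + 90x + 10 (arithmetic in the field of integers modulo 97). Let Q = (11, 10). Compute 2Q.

(31, 22)

tangent at (11, 10): λ = (3·11² + 90)/(2·10) ≡ 65/20. 20⁻¹ ≡ 34 (mod 97) since 20·34 = 680 ≡ 1, so λ ≡ 65·34 ≡ 76.
  x = λ² - 11 - 11 = 5776 - 22 ≡ 31; y = λ·(11 - 31) - 10 ≡ 22. → (31, 22)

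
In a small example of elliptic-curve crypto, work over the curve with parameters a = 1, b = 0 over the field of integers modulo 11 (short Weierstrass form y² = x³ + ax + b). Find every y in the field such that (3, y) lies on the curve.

x³ + 1x + 0 = 30 ≡ 8 (mod 11).
8 is a non-residue mod 11; no y exists.

none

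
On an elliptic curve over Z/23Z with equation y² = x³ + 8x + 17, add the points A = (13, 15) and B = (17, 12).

(13, 15) + (17, 12). λ = (12 - 15)/(17 - 13) ≡ 20/4 mod 23. 4⁻¹ ≡ 6 (mod 23), so λ ≡ 5.
  x = λ² - 13 - 17 = 25 - 30 ≡ 18; y = λ·(13 - 18) - 15 ≡ 6. → (18, 6)

(18, 6)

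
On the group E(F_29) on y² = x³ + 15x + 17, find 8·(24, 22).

Write G = (24, 22).
Double-and-add on 8 = (1000)₂. Start with G = (24, 22) for the leading 1-bit.
double: tangent at (24, 22): λ = (3·24² + 15)/(2·22) ≡ 3/15. 15⁻¹ ≡ 2 (mod 29) since 15·2 = 30 ≡ 1, so λ ≡ 3·2 ≡ 6.
  x = λ² - 24 - 24 = 36 - 48 ≡ 17; y = λ·(24 - 17) - 22 ≡ 20. → (17, 20)
double: tangent at (17, 20): λ = (3·17² + 15)/(2·20) ≡ 12/11. 11⁻¹ ≡ 8 (mod 29), so λ ≡ 12·8 ≡ 9.
  x = λ² - 17 - 17 = 81 - 34 ≡ 18; y = λ·(17 - 18) - 20 ≡ 0. → (18, 0)
double: (18, 0) + (18, 0): same x and y₁ ≡ -y₂, so the sum is 𝒪.

O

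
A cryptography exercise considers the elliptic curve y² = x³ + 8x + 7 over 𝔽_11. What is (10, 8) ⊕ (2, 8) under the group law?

(10, 3)

(10, 8) + (2, 8). λ = (8 - 8)/(2 - 10) ≡ 0/3 mod 11. 3⁻¹ ≡ 4 (mod 11), so λ ≡ 0.
  x = λ² - 10 - 2 = 0 - 12 ≡ 10; y = λ·(10 - 10) - 8 ≡ 3. → (10, 3)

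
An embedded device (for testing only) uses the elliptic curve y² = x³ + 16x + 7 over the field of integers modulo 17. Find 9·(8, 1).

Write G = (8, 1).
Repeated addition: build up to 9G.
2G: tangent at (8, 1): λ = (3·8² + 16)/(2·1) ≡ 4/2. 2⁻¹ ≡ 9 (mod 17), so λ ≡ 4·9 ≡ 2.
  x = λ² - 8 - 8 = 4 - 16 ≡ 5; y = λ·(8 - 5) - 1 ≡ 5. → (5, 5)
3G: (5, 5) + (8, 1). λ = (1 - 5)/(8 - 5) ≡ 13/3 mod 17. 3⁻¹ ≡ 6 (mod 17) since 3·6 = 18 ≡ 1, so λ ≡ 10.
  x = λ² - 5 - 8 = 100 - 13 ≡ 2; y = λ·(5 - 2) - 5 ≡ 8. → (2, 8)
4G: (2, 8) + (8, 1). λ = (1 - 8)/(8 - 2) ≡ 10/6 mod 17. 6⁻¹ ≡ 3 (mod 17), so λ ≡ 13.
  x = λ² - 2 - 8 = 169 - 10 ≡ 6; y = λ·(2 - 6) - 8 ≡ 8. → (6, 8)
5G: (6, 8) + (8, 1). λ = (1 - 8)/(8 - 6) ≡ 10/2 mod 17. 2⁻¹ ≡ 9 (mod 17), so λ ≡ 5.
  x = λ² - 6 - 8 = 25 - 14 ≡ 11; y = λ·(6 - 11) - 8 ≡ 1. → (11, 1)
6G: (11, 1) + (8, 1). λ = (1 - 1)/(8 - 11) ≡ 0/14 mod 17. 14⁻¹ ≡ 11 (mod 17) since 14·11 = 154 ≡ 1, so λ ≡ 0.
  x = λ² - 11 - 8 = 0 - 19 ≡ 15; y = λ·(11 - 15) - 1 ≡ 16. → (15, 16)
7G: (15, 16) + (8, 1). λ = (1 - 16)/(8 - 15) ≡ 2/10 mod 17. 10⁻¹ ≡ 12 (mod 17), so λ ≡ 7.
  x = λ² - 15 - 8 = 49 - 23 ≡ 9; y = λ·(15 - 9) - 16 ≡ 9. → (9, 9)
8G: (9, 9) + (8, 1). λ = (1 - 9)/(8 - 9) ≡ 9/16 mod 17. 16⁻¹ ≡ 16 (mod 17) since 16·16 = 256 ≡ 1, so λ ≡ 8.
  x = λ² - 9 - 8 = 64 - 17 ≡ 13; y = λ·(9 - 13) - 9 ≡ 10. → (13, 10)
9G: (13, 10) + (8, 1). λ = (1 - 10)/(8 - 13) ≡ 8/12 mod 17. 12⁻¹ ≡ 10 (mod 17), so λ ≡ 12.
  x = λ² - 13 - 8 = 144 - 21 ≡ 4; y = λ·(13 - 4) - 10 ≡ 13. → (4, 13)

(4, 13)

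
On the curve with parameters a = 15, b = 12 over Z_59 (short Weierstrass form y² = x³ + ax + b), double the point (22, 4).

tangent at (22, 4): λ = (3·22² + 15)/(2·4) ≡ 51/8. 8⁻¹ ≡ 37 (mod 59) since 8·37 = 296 ≡ 1, so λ ≡ 51·37 ≡ 58.
  x = λ² - 22 - 22 = 3364 - 44 ≡ 16; y = λ·(22 - 16) - 4 ≡ 49. → (16, 49)

(16, 49)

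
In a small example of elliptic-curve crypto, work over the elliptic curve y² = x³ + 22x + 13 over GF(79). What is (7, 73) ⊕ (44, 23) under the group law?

(33, 39)

(7, 73) + (44, 23). λ = (23 - 73)/(44 - 7) ≡ 29/37 mod 79. 37⁻¹ ≡ 47 (mod 79) since 37·47 = 1739 ≡ 1, so λ ≡ 20.
  x = λ² - 7 - 44 = 400 - 51 ≡ 33; y = λ·(7 - 33) - 73 ≡ 39. → (33, 39)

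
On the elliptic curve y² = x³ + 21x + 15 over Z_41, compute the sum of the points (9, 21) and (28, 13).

(37, 21)

(9, 21) + (28, 13). λ = (13 - 21)/(28 - 9) ≡ 33/19 mod 41. 19⁻¹ ≡ 13 (mod 41), so λ ≡ 19.
  x = λ² - 9 - 28 = 361 - 37 ≡ 37; y = λ·(9 - 37) - 21 ≡ 21. → (37, 21)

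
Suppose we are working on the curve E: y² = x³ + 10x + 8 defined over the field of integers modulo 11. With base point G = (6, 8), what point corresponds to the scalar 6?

Double-and-add on 6 = (110)₂. Start with G = (6, 8) for the leading 1-bit.
double: tangent at (6, 8): λ = (3·6² + 10)/(2·8) ≡ 8/5. 5⁻¹ ≡ 9 (mod 11) since 5·9 = 45 ≡ 1, so λ ≡ 8·9 ≡ 6.
  x = λ² - 6 - 6 = 36 - 12 ≡ 2; y = λ·(6 - 2) - 8 ≡ 5. → (2, 5)
add G: (2, 5) + (6, 8). λ = (8 - 5)/(6 - 2) ≡ 3/4 mod 11. 4⁻¹ ≡ 3 (mod 11) since 4·3 = 12 ≡ 1, so λ ≡ 9.
  x = λ² - 2 - 6 = 81 - 8 ≡ 7; y = λ·(2 - 7) - 5 ≡ 5. → (7, 5)
double: tangent at (7, 5): λ = (3·7² + 10)/(2·5) ≡ 3/10. 10⁻¹ ≡ 10 (mod 11), so λ ≡ 3·10 ≡ 8.
  x = λ² - 7 - 7 = 64 - 14 ≡ 6; y = λ·(7 - 6) - 5 ≡ 3. → (6, 3)

(6, 3)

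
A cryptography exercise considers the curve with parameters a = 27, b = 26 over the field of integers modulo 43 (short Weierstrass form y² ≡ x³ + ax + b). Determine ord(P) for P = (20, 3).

2P: tangent at (20, 3): λ = (3·20² + 27)/(2·3) ≡ 23/6. 6⁻¹ ≡ 36 (mod 43) since 6·36 = 216 ≡ 1, so λ ≡ 23·36 ≡ 11.
  x = λ² - 20 - 20 = 121 - 40 ≡ 38; y = λ·(20 - 38) - 3 ≡ 14. → (38, 14)
3P: (38, 14) + (20, 3). λ = (3 - 14)/(20 - 38) ≡ 32/25 mod 43. 25⁻¹ ≡ 31 (mod 43), so λ ≡ 3.
  x = λ² - 38 - 20 = 9 - 58 ≡ 37; y = λ·(38 - 37) - 14 ≡ 32. → (37, 32)
4P: (37, 32) + (20, 3). λ = (3 - 32)/(20 - 37) ≡ 14/26 mod 43. 26⁻¹ ≡ 5 (mod 43) since 26·5 = 130 ≡ 1, so λ ≡ 27.
  x = λ² - 37 - 20 = 729 - 57 ≡ 27; y = λ·(37 - 27) - 32 ≡ 23. → (27, 23)
5P: (27, 23) + (20, 3). λ = (3 - 23)/(20 - 27) ≡ 23/36 mod 43. 36⁻¹ ≡ 6 (mod 43), so λ ≡ 9.
  x = λ² - 27 - 20 = 81 - 47 ≡ 34; y = λ·(27 - 34) - 23 ≡ 0. → (34, 0)
6P: (34, 0) + (20, 3). λ = (3 - 0)/(20 - 34) ≡ 3/29 mod 43. 29⁻¹ ≡ 3 (mod 43), so λ ≡ 9.
  x = λ² - 34 - 20 = 81 - 54 ≡ 27; y = λ·(34 - 27) - 0 ≡ 20. → (27, 20)
7P: (27, 20) + (20, 3). λ = (3 - 20)/(20 - 27) ≡ 26/36 mod 43. 36⁻¹ ≡ 6 (mod 43), so λ ≡ 27.
  x = λ² - 27 - 20 = 729 - 47 ≡ 37; y = λ·(27 - 37) - 20 ≡ 11. → (37, 11)
8P: (37, 11) + (20, 3). λ = (3 - 11)/(20 - 37) ≡ 35/26 mod 43. 26⁻¹ ≡ 5 (mod 43), so λ ≡ 3.
  x = λ² - 37 - 20 = 9 - 57 ≡ 38; y = λ·(37 - 38) - 11 ≡ 29. → (38, 29)
9P: (38, 29) + (20, 3). λ = (3 - 29)/(20 - 38) ≡ 17/25 mod 43. 25⁻¹ ≡ 31 (mod 43) since 25·31 = 775 ≡ 1, so λ ≡ 11.
  x = λ² - 38 - 20 = 121 - 58 ≡ 20; y = λ·(38 - 20) - 29 ≡ 40. → (20, 40)
10P: (20, 40) + (20, 3): same x and y₁ ≡ -y₂, so the sum is O.
10P = O, so the order is 10.

10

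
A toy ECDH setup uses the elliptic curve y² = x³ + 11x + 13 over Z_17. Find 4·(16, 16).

(2, 14)

Write P = (16, 16).
Repeated addition: build up to 4P.
2P: tangent at (16, 16): λ = (3·16² + 11)/(2·16) ≡ 14/15. 15⁻¹ ≡ 8 (mod 17), so λ ≡ 14·8 ≡ 10.
  x = λ² - 16 - 16 = 100 - 32 ≡ 0; y = λ·(16 - 0) - 16 ≡ 8. → (0, 8)
3P: (0, 8) + (16, 16). λ = (16 - 8)/(16 - 0) ≡ 8/16 mod 17. 16⁻¹ ≡ 16 (mod 17), so λ ≡ 9.
  x = λ² - 0 - 16 = 81 - 16 ≡ 14; y = λ·(0 - 14) - 8 ≡ 2. → (14, 2)
4P: (14, 2) + (16, 16). λ = (16 - 2)/(16 - 14) ≡ 14/2 mod 17. 2⁻¹ ≡ 9 (mod 17), so λ ≡ 7.
  x = λ² - 14 - 16 = 49 - 30 ≡ 2; y = λ·(14 - 2) - 2 ≡ 14. → (2, 14)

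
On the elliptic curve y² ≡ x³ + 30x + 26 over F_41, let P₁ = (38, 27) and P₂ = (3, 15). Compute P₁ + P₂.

(4, 28)

(38, 27) + (3, 15). λ = (15 - 27)/(3 - 38) ≡ 29/6 mod 41. 6⁻¹ ≡ 7 (mod 41) since 6·7 = 42 ≡ 1, so λ ≡ 39.
  x = λ² - 38 - 3 = 1521 - 41 ≡ 4; y = λ·(38 - 4) - 27 ≡ 28. → (4, 28)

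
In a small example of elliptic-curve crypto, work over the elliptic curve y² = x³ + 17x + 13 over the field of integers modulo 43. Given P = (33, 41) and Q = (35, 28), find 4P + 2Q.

First 4P:
Repeated addition: build up to 4P.
2P: tangent at (33, 41): λ = (3·33² + 17)/(2·41) ≡ 16/39. 39⁻¹ ≡ 32 (mod 43), so λ ≡ 16·32 ≡ 39.
  x = λ² - 33 - 33 = 1521 - 66 ≡ 36; y = λ·(33 - 36) - 41 ≡ 14. → (36, 14)
3P: (36, 14) + (33, 41). λ = (41 - 14)/(33 - 36) ≡ 27/40 mod 43. 40⁻¹ ≡ 14 (mod 43) since 40·14 = 560 ≡ 1, so λ ≡ 34.
  x = λ² - 36 - 33 = 1156 - 69 ≡ 12; y = λ·(36 - 12) - 14 ≡ 28. → (12, 28)
4P: (12, 28) + (33, 41). λ = (41 - 28)/(33 - 12) ≡ 13/21 mod 43. 21⁻¹ ≡ 41 (mod 43), so λ ≡ 17.
  x = λ² - 12 - 33 = 289 - 45 ≡ 29; y = λ·(12 - 29) - 28 ≡ 27. → (29, 27)
4P = (29, 27).
Next 2Q:
Repeated addition: build up to 2Q.
2Q: tangent at (35, 28): λ = (3·35² + 17)/(2·28) ≡ 37/13. 13⁻¹ ≡ 10 (mod 43), so λ ≡ 37·10 ≡ 26.
  x = λ² - 35 - 35 = 676 - 70 ≡ 4; y = λ·(35 - 4) - 28 ≡ 4. → (4, 4)
2Q = (4, 4).
Finally 4P + 2Q:
(29, 27) + (4, 4). λ = (4 - 27)/(4 - 29) ≡ 20/18 mod 43. 18⁻¹ ≡ 12 (mod 43) since 18·12 = 216 ≡ 1, so λ ≡ 25.
  x = λ² - 29 - 4 = 625 - 33 ≡ 33; y = λ·(29 - 33) - 27 ≡ 2. → (33, 2)

(33, 2)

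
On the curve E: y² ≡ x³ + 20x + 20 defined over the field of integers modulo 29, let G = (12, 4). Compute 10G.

(27, 1)

Double-and-add on 10 = (1010)₂. Start with G = (12, 4) for the leading 1-bit.
double: tangent at (12, 4): λ = (3·12² + 20)/(2·4) ≡ 17/8. 8⁻¹ ≡ 11 (mod 29), so λ ≡ 17·11 ≡ 13.
  x = λ² - 12 - 12 = 169 - 24 ≡ 0; y = λ·(12 - 0) - 4 ≡ 7. → (0, 7)
double: tangent at (0, 7): λ = (3·0² + 20)/(2·7) ≡ 20/14. 14⁻¹ ≡ 27 (mod 29) since 14·27 = 378 ≡ 1, so λ ≡ 20·27 ≡ 18.
  x = λ² - 0 - 0 = 324 - 0 ≡ 5; y = λ·(0 - 5) - 7 ≡ 19. → (5, 19)
add G: (5, 19) + (12, 4). λ = (4 - 19)/(12 - 5) ≡ 14/7 mod 29. 7⁻¹ ≡ 25 (mod 29) since 7·25 = 175 ≡ 1, so λ ≡ 2.
  x = λ² - 5 - 12 = 4 - 17 ≡ 16; y = λ·(5 - 16) - 19 ≡ 17. → (16, 17)
double: tangent at (16, 17): λ = (3·16² + 20)/(2·17) ≡ 5/5. 5⁻¹ ≡ 6 (mod 29), so λ ≡ 5·6 ≡ 1.
  x = λ² - 16 - 16 = 1 - 32 ≡ 27; y = λ·(16 - 27) - 17 ≡ 1. → (27, 1)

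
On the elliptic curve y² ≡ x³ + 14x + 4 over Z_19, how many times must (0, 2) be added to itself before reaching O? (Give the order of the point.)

2P: tangent at (0, 2): λ = (3·0² + 14)/(2·2) ≡ 14/4. 4⁻¹ ≡ 5 (mod 19) since 4·5 = 20 ≡ 1, so λ ≡ 14·5 ≡ 13.
  x = λ² - 0 - 0 = 169 - 0 ≡ 17; y = λ·(0 - 17) - 2 ≡ 5. → (17, 5)
3P: (17, 5) + (0, 2). λ = (2 - 5)/(0 - 17) ≡ 16/2 mod 19. 2⁻¹ ≡ 10 (mod 19), so λ ≡ 8.
  x = λ² - 17 - 0 = 64 - 17 ≡ 9; y = λ·(17 - 9) - 5 ≡ 2. → (9, 2)
4P: (9, 2) + (0, 2). λ = (2 - 2)/(0 - 9) ≡ 0/10 mod 19. 10⁻¹ ≡ 2 (mod 19) since 10·2 = 20 ≡ 1, so λ ≡ 0.
  x = λ² - 9 - 0 = 0 - 9 ≡ 10; y = λ·(9 - 10) - 2 ≡ 17. → (10, 17)
5P: (10, 17) + (0, 2). λ = (2 - 17)/(0 - 10) ≡ 4/9 mod 19. 9⁻¹ ≡ 17 (mod 19), so λ ≡ 11.
  x = λ² - 10 - 0 = 121 - 10 ≡ 16; y = λ·(10 - 16) - 17 ≡ 12. → (16, 12)
6P: (16, 12) + (0, 2). λ = (2 - 12)/(0 - 16) ≡ 9/3 mod 19. 3⁻¹ ≡ 13 (mod 19) since 3·13 = 39 ≡ 1, so λ ≡ 3.
  x = λ² - 16 - 0 = 9 - 16 ≡ 12; y = λ·(16 - 12) - 12 ≡ 0. → (12, 0)
7P: (12, 0) + (0, 2). λ = (2 - 0)/(0 - 12) ≡ 2/7 mod 19. 7⁻¹ ≡ 11 (mod 19), so λ ≡ 3.
  x = λ² - 12 - 0 = 9 - 12 ≡ 16; y = λ·(12 - 16) - 0 ≡ 7. → (16, 7)
8P: (16, 7) + (0, 2). λ = (2 - 7)/(0 - 16) ≡ 14/3 mod 19. 3⁻¹ ≡ 13 (mod 19), so λ ≡ 11.
  x = λ² - 16 - 0 = 121 - 16 ≡ 10; y = λ·(16 - 10) - 7 ≡ 2. → (10, 2)
9P: (10, 2) + (0, 2). λ = (2 - 2)/(0 - 10) ≡ 0/9 mod 19. 9⁻¹ ≡ 17 (mod 19) since 9·17 = 153 ≡ 1, so λ ≡ 0.
  x = λ² - 10 - 0 = 0 - 10 ≡ 9; y = λ·(10 - 9) - 2 ≡ 17. → (9, 17)
10P: (9, 17) + (0, 2). λ = (2 - 17)/(0 - 9) ≡ 4/10 mod 19. 10⁻¹ ≡ 2 (mod 19) since 10·2 = 20 ≡ 1, so λ ≡ 8.
  x = λ² - 9 - 0 = 64 - 9 ≡ 17; y = λ·(9 - 17) - 17 ≡ 14. → (17, 14)
11P: (17, 14) + (0, 2). λ = (2 - 14)/(0 - 17) ≡ 7/2 mod 19. 2⁻¹ ≡ 10 (mod 19) since 2·10 = 20 ≡ 1, so λ ≡ 13.
  x = λ² - 17 - 0 = 169 - 17 ≡ 0; y = λ·(17 - 0) - 14 ≡ 17. → (0, 17)
12P: (0, 17) + (0, 2): same x and y₁ ≡ -y₂, so the sum is O.
12P = O, so the order is 12.

12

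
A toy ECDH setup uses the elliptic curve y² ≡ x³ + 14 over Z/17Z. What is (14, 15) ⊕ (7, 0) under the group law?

(11, 6)

(14, 15) + (7, 0). λ = (0 - 15)/(7 - 14) ≡ 2/10 mod 17. 10⁻¹ ≡ 12 (mod 17) since 10·12 = 120 ≡ 1, so λ ≡ 7.
  x = λ² - 14 - 7 = 49 - 21 ≡ 11; y = λ·(14 - 11) - 15 ≡ 6. → (11, 6)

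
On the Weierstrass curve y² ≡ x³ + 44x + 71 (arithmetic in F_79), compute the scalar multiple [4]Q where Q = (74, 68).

Double-and-add on 4 = (100)₂. Start with Q = (74, 68) for the leading 1-bit.
double: tangent at (74, 68): λ = (3·74² + 44)/(2·68) ≡ 40/57. 57⁻¹ ≡ 61 (mod 79), so λ ≡ 40·61 ≡ 70.
  x = λ² - 74 - 74 = 4900 - 148 ≡ 12; y = λ·(74 - 12) - 68 ≡ 6. → (12, 6)
double: tangent at (12, 6): λ = (3·12² + 44)/(2·6) ≡ 2/12. 12⁻¹ ≡ 33 (mod 79) since 12·33 = 396 ≡ 1, so λ ≡ 2·33 ≡ 66.
  x = λ² - 12 - 12 = 4356 - 24 ≡ 66; y = λ·(12 - 66) - 6 ≡ 64. → (66, 64)

(66, 64)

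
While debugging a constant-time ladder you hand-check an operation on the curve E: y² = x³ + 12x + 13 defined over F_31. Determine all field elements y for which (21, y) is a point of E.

3, 28

x³ + 12x + 13 = 9526 ≡ 9 (mod 31).
Square roots of 9 mod 31: 3 and 28 (since 3² = 9 ≡ 9).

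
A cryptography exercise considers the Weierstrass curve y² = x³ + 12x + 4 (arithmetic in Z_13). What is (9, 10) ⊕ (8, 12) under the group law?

(9, 10) + (8, 12). λ = (12 - 10)/(8 - 9) ≡ 2/12 mod 13. 12⁻¹ ≡ 12 (mod 13) since 12·12 = 144 ≡ 1, so λ ≡ 11.
  x = λ² - 9 - 8 = 121 - 17 ≡ 0; y = λ·(9 - 0) - 10 ≡ 11. → (0, 11)

(0, 11)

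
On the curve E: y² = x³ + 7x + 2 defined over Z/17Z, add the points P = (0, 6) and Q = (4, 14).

(0, 11)

(0, 6) + (4, 14). λ = (14 - 6)/(4 - 0) ≡ 8/4 mod 17. 4⁻¹ ≡ 13 (mod 17), so λ ≡ 2.
  x = λ² - 0 - 4 = 4 - 4 ≡ 0; y = λ·(0 - 0) - 6 ≡ 11. → (0, 11)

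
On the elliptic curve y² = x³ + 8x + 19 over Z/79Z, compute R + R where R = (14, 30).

tangent at (14, 30): λ = (3·14² + 8)/(2·30) ≡ 43/60. 60⁻¹ ≡ 54 (mod 79), so λ ≡ 43·54 ≡ 31.
  x = λ² - 14 - 14 = 961 - 28 ≡ 64; y = λ·(14 - 64) - 30 ≡ 0. → (64, 0)

(64, 0)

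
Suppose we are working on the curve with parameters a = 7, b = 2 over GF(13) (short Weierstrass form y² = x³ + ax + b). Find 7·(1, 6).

(4, 4)

Write P = (1, 6).
Double-and-add on 7 = (111)₂. Start with P = (1, 6) for the leading 1-bit.
double: tangent at (1, 6): λ = (3·1² + 7)/(2·6) ≡ 10/12. 12⁻¹ ≡ 12 (mod 13) since 12·12 = 144 ≡ 1, so λ ≡ 10·12 ≡ 3.
  x = λ² - 1 - 1 = 9 - 2 ≡ 7; y = λ·(1 - 7) - 6 ≡ 2. → (7, 2)
add P: (7, 2) + (1, 6). λ = (6 - 2)/(1 - 7) ≡ 4/7 mod 13. 7⁻¹ ≡ 2 (mod 13), so λ ≡ 8.
  x = λ² - 7 - 1 = 64 - 8 ≡ 4; y = λ·(7 - 4) - 2 ≡ 9. → (4, 9)
double: tangent at (4, 9): λ = (3·4² + 7)/(2·9) ≡ 3/5. 5⁻¹ ≡ 8 (mod 13), so λ ≡ 3·8 ≡ 11.
  x = λ² - 4 - 4 = 121 - 8 ≡ 9; y = λ·(4 - 9) - 9 ≡ 1. → (9, 1)
add P: (9, 1) + (1, 6). λ = (6 - 1)/(1 - 9) ≡ 5/5 mod 13. 5⁻¹ ≡ 8 (mod 13) since 5·8 = 40 ≡ 1, so λ ≡ 1.
  x = λ² - 9 - 1 = 1 - 10 ≡ 4; y = λ·(9 - 4) - 1 ≡ 4. → (4, 4)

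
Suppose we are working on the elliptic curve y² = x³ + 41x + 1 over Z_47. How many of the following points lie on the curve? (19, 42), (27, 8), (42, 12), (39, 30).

3

(19, 42): 42² ≡ 25, rhs ≡ 25 → on.
(27, 8): 8² ≡ 17, rhs ≡ 17 → on.
(42, 12): 12² ≡ 3, rhs ≡ 0 → off.
(39, 30): 30² ≡ 7, rhs ≡ 7 → on.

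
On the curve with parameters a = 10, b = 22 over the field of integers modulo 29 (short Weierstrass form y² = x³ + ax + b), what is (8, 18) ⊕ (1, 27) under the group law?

(8, 18) + (1, 27). λ = (27 - 18)/(1 - 8) ≡ 9/22 mod 29. 22⁻¹ ≡ 4 (mod 29), so λ ≡ 7.
  x = λ² - 8 - 1 = 49 - 9 ≡ 11; y = λ·(8 - 11) - 18 ≡ 19. → (11, 19)

(11, 19)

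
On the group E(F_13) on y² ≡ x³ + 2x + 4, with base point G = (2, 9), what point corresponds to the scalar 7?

Repeated addition: build up to 7G.
2G: tangent at (2, 9): λ = (3·2² + 2)/(2·9) ≡ 1/5. 5⁻¹ ≡ 8 (mod 13), so λ ≡ 1·8 ≡ 8.
  x = λ² - 2 - 2 = 64 - 4 ≡ 8; y = λ·(2 - 8) - 9 ≡ 8. → (8, 8)
3G: (8, 8) + (2, 9). λ = (9 - 8)/(2 - 8) ≡ 1/7 mod 13. 7⁻¹ ≡ 2 (mod 13) since 7·2 = 14 ≡ 1, so λ ≡ 2.
  x = λ² - 8 - 2 = 4 - 10 ≡ 7; y = λ·(8 - 7) - 8 ≡ 7. → (7, 7)
4G: (7, 7) + (2, 9). λ = (9 - 7)/(2 - 7) ≡ 2/8 mod 13. 8⁻¹ ≡ 5 (mod 13), so λ ≡ 10.
  x = λ² - 7 - 2 = 100 - 9 ≡ 0; y = λ·(7 - 0) - 7 ≡ 11. → (0, 11)
5G: (0, 11) + (2, 9). λ = (9 - 11)/(2 - 0) ≡ 11/2 mod 13. 2⁻¹ ≡ 7 (mod 13), so λ ≡ 12.
  x = λ² - 0 - 2 = 144 - 2 ≡ 12; y = λ·(0 - 12) - 11 ≡ 1. → (12, 1)
6G: (12, 1) + (2, 9). λ = (9 - 1)/(2 - 12) ≡ 8/3 mod 13. 3⁻¹ ≡ 9 (mod 13) since 3·9 = 27 ≡ 1, so λ ≡ 7.
  x = λ² - 12 - 2 = 49 - 14 ≡ 9; y = λ·(12 - 9) - 1 ≡ 7. → (9, 7)
7G: (9, 7) + (2, 9). λ = (9 - 7)/(2 - 9) ≡ 2/6 mod 13. 6⁻¹ ≡ 11 (mod 13), so λ ≡ 9.
  x = λ² - 9 - 2 = 81 - 11 ≡ 5; y = λ·(9 - 5) - 7 ≡ 3. → (5, 3)

(5, 3)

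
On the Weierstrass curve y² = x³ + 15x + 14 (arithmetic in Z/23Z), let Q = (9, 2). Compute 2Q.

tangent at (9, 2): λ = (3·9² + 15)/(2·2) ≡ 5/4. 4⁻¹ ≡ 6 (mod 23), so λ ≡ 5·6 ≡ 7.
  x = λ² - 9 - 9 = 49 - 18 ≡ 8; y = λ·(9 - 8) - 2 ≡ 5. → (8, 5)

(8, 5)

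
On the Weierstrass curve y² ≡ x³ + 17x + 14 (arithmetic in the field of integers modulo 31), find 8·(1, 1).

(19, 29)

Write Q = (1, 1).
Double-and-add on 8 = (1000)₂. Start with Q = (1, 1) for the leading 1-bit.
double: tangent at (1, 1): λ = (3·1² + 17)/(2·1) ≡ 20/2. 2⁻¹ ≡ 16 (mod 31), so λ ≡ 20·16 ≡ 10.
  x = λ² - 1 - 1 = 100 - 2 ≡ 5; y = λ·(1 - 5) - 1 ≡ 21. → (5, 21)
double: tangent at (5, 21): λ = (3·5² + 17)/(2·21) ≡ 30/11. 11⁻¹ ≡ 17 (mod 31), so λ ≡ 30·17 ≡ 14.
  x = λ² - 5 - 5 = 196 - 10 ≡ 0; y = λ·(5 - 0) - 21 ≡ 18. → (0, 18)
double: tangent at (0, 18): λ = (3·0² + 17)/(2·18) ≡ 17/5. 5⁻¹ ≡ 25 (mod 31), so λ ≡ 17·25 ≡ 22.
  x = λ² - 0 - 0 = 484 - 0 ≡ 19; y = λ·(0 - 19) - 18 ≡ 29. → (19, 29)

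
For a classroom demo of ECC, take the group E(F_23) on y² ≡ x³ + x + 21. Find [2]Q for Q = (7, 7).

tangent at (7, 7): λ = (3·7² + 1)/(2·7) ≡ 10/14. 14⁻¹ ≡ 5 (mod 23), so λ ≡ 10·5 ≡ 4.
  x = λ² - 7 - 7 = 16 - 14 ≡ 2; y = λ·(7 - 2) - 7 ≡ 13. → (2, 13)

(2, 13)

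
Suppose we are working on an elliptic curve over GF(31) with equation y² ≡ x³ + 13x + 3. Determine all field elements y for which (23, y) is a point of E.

10, 21

x³ + 13x + 3 = 12469 ≡ 7 (mod 31).
Square roots of 7 mod 31: 10 and 21 (since 10² = 100 ≡ 7).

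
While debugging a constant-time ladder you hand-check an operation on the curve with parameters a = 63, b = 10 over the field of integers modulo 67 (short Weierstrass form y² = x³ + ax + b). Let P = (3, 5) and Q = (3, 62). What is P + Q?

The two points share x = 3 and their y-coordinates satisfy 5 + 62 ≡ 0 (mod 67), so they are inverses. Their sum is 𝒪.

O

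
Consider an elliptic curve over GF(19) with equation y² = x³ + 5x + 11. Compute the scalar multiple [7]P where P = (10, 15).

(10, 15)

Repeated addition: build up to 7P.
2P: tangent at (10, 15): λ = (3·10² + 5)/(2·15) ≡ 1/11. 11⁻¹ ≡ 7 (mod 19), so λ ≡ 1·7 ≡ 7.
  x = λ² - 10 - 10 = 49 - 20 ≡ 10; y = λ·(10 - 10) - 15 ≡ 4. → (10, 4)
3P: (10, 4) + (10, 15): same x and y₁ ≡ -y₂, so the sum is the point at infinity.
4P: the point at infinity + (10, 15) = (10, 15) (identity).
5P: tangent at (10, 15): λ = (3·10² + 5)/(2·15) ≡ 1/11. 11⁻¹ ≡ 7 (mod 19), so λ ≡ 1·7 ≡ 7.
  x = λ² - 10 - 10 = 49 - 20 ≡ 10; y = λ·(10 - 10) - 15 ≡ 4. → (10, 4)
6P: (10, 4) + (10, 15): same x and y₁ ≡ -y₂, so the sum is the point at infinity.
7P: the point at infinity + (10, 15) = (10, 15) (identity).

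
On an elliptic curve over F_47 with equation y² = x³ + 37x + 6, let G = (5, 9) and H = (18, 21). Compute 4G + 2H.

(17, 7)

First 4G:
Repeated addition: build up to 4G.
2G: tangent at (5, 9): λ = (3·5² + 37)/(2·9) ≡ 18/18. 18⁻¹ ≡ 34 (mod 47) since 18·34 = 612 ≡ 1, so λ ≡ 18·34 ≡ 1.
  x = λ² - 5 - 5 = 1 - 10 ≡ 38; y = λ·(5 - 38) - 9 ≡ 5. → (38, 5)
3G: (38, 5) + (5, 9). λ = (9 - 5)/(5 - 38) ≡ 4/14 mod 47. 14⁻¹ ≡ 37 (mod 47), so λ ≡ 7.
  x = λ² - 38 - 5 = 49 - 43 ≡ 6; y = λ·(38 - 6) - 5 ≡ 31. → (6, 31)
4G: (6, 31) + (5, 9). λ = (9 - 31)/(5 - 6) ≡ 25/46 mod 47. 46⁻¹ ≡ 46 (mod 47), so λ ≡ 22.
  x = λ² - 6 - 5 = 484 - 11 ≡ 3; y = λ·(6 - 3) - 31 ≡ 35. → (3, 35)
4G = (3, 35).
Next 2H:
Repeated addition: build up to 2H.
2H: tangent at (18, 21): λ = (3·18² + 37)/(2·21) ≡ 22/42. 42⁻¹ ≡ 28 (mod 47) since 42·28 = 1176 ≡ 1, so λ ≡ 22·28 ≡ 5.
  x = λ² - 18 - 18 = 25 - 36 ≡ 36; y = λ·(18 - 36) - 21 ≡ 30. → (36, 30)
2H = (36, 30).
Finally 4G + 2H:
(3, 35) + (36, 30). λ = (30 - 35)/(36 - 3) ≡ 42/33 mod 47. 33⁻¹ ≡ 10 (mod 47) since 33·10 = 330 ≡ 1, so λ ≡ 44.
  x = λ² - 3 - 36 = 1936 - 39 ≡ 17; y = λ·(3 - 17) - 35 ≡ 7. → (17, 7)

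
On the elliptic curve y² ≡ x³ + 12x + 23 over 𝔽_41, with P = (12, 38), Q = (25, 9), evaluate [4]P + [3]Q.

(10, 6)

First 4P:
Double-and-add on 4 = (100)₂. Start with P = (12, 38) for the leading 1-bit.
double: tangent at (12, 38): λ = (3·12² + 12)/(2·38) ≡ 34/35. 35⁻¹ ≡ 34 (mod 41), so λ ≡ 34·34 ≡ 8.
  x = λ² - 12 - 12 = 64 - 24 ≡ 40; y = λ·(12 - 40) - 38 ≡ 25. → (40, 25)
double: tangent at (40, 25): λ = (3·40² + 12)/(2·25) ≡ 15/9. 9⁻¹ ≡ 32 (mod 41), so λ ≡ 15·32 ≡ 29.
  x = λ² - 40 - 40 = 841 - 80 ≡ 23; y = λ·(40 - 23) - 25 ≡ 17. → (23, 17)
4P = (23, 17).
Next 3Q:
Repeated addition: build up to 3Q.
2Q: tangent at (25, 9): λ = (3·25² + 12)/(2·9) ≡ 1/18. 18⁻¹ ≡ 16 (mod 41), so λ ≡ 1·16 ≡ 16.
  x = λ² - 25 - 25 = 256 - 50 ≡ 1; y = λ·(25 - 1) - 9 ≡ 6. → (1, 6)
3Q: (1, 6) + (25, 9). λ = (9 - 6)/(25 - 1) ≡ 3/24 mod 41. 24⁻¹ ≡ 12 (mod 41), so λ ≡ 36.
  x = λ² - 1 - 25 = 1296 - 26 ≡ 40; y = λ·(1 - 40) - 6 ≡ 25. → (40, 25)
3Q = (40, 25).
Finally 4P + 3Q:
(23, 17) + (40, 25). λ = (25 - 17)/(40 - 23) ≡ 8/17 mod 41. 17⁻¹ ≡ 29 (mod 41) since 17·29 = 493 ≡ 1, so λ ≡ 27.
  x = λ² - 23 - 40 = 729 - 63 ≡ 10; y = λ·(23 - 10) - 17 ≡ 6. → (10, 6)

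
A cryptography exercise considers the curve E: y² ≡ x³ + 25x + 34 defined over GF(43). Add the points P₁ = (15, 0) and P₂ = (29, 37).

(15, 0) + (29, 37). λ = (37 - 0)/(29 - 15) ≡ 37/14 mod 43. 14⁻¹ ≡ 40 (mod 43), so λ ≡ 18.
  x = λ² - 15 - 29 = 324 - 44 ≡ 22; y = λ·(15 - 22) - 0 ≡ 3. → (22, 3)

(22, 3)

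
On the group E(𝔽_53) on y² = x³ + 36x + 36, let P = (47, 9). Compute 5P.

Repeated addition: build up to 5P.
2P: tangent at (47, 9): λ = (3·47² + 36)/(2·9) ≡ 38/18. 18⁻¹ ≡ 3 (mod 53), so λ ≡ 38·3 ≡ 8.
  x = λ² - 47 - 47 = 64 - 94 ≡ 23; y = λ·(47 - 23) - 9 ≡ 24. → (23, 24)
3P: (23, 24) + (47, 9). λ = (9 - 24)/(47 - 23) ≡ 38/24 mod 53. 24⁻¹ ≡ 42 (mod 53), so λ ≡ 6.
  x = λ² - 23 - 47 = 36 - 70 ≡ 19; y = λ·(23 - 19) - 24 ≡ 0. → (19, 0)
4P: (19, 0) + (47, 9). λ = (9 - 0)/(47 - 19) ≡ 9/28 mod 53. 28⁻¹ ≡ 36 (mod 53), so λ ≡ 6.
  x = λ² - 19 - 47 = 36 - 66 ≡ 23; y = λ·(19 - 23) - 0 ≡ 29. → (23, 29)
5P: (23, 29) + (47, 9). λ = (9 - 29)/(47 - 23) ≡ 33/24 mod 53. 24⁻¹ ≡ 42 (mod 53), so λ ≡ 8.
  x = λ² - 23 - 47 = 64 - 70 ≡ 47; y = λ·(23 - 47) - 29 ≡ 44. → (47, 44)

(47, 44)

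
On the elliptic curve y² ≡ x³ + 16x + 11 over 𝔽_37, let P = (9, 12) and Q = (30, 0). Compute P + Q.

(9, 12) + (30, 0). λ = (0 - 12)/(30 - 9) ≡ 25/21 mod 37. 21⁻¹ ≡ 30 (mod 37), so λ ≡ 10.
  x = λ² - 9 - 30 = 100 - 39 ≡ 24; y = λ·(9 - 24) - 12 ≡ 23. → (24, 23)

(24, 23)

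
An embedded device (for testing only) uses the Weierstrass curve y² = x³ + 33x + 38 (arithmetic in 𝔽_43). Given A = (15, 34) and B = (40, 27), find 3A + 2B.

(22, 19)

First 3A:
Repeated addition: build up to 3A.
2A: tangent at (15, 34): λ = (3·15² + 33)/(2·34) ≡ 20/25. 25⁻¹ ≡ 31 (mod 43) since 25·31 = 775 ≡ 1, so λ ≡ 20·31 ≡ 18.
  x = λ² - 15 - 15 = 324 - 30 ≡ 36; y = λ·(15 - 36) - 34 ≡ 18. → (36, 18)
3A: (36, 18) + (15, 34). λ = (34 - 18)/(15 - 36) ≡ 16/22 mod 43. 22⁻¹ ≡ 2 (mod 43), so λ ≡ 32.
  x = λ² - 36 - 15 = 1024 - 51 ≡ 27; y = λ·(36 - 27) - 18 ≡ 12. → (27, 12)
3A = (27, 12).
Next 2B:
Repeated addition: build up to 2B.
2B: tangent at (40, 27): λ = (3·40² + 33)/(2·27) ≡ 17/11. 11⁻¹ ≡ 4 (mod 43) since 11·4 = 44 ≡ 1, so λ ≡ 17·4 ≡ 25.
  x = λ² - 40 - 40 = 625 - 80 ≡ 29; y = λ·(40 - 29) - 27 ≡ 33. → (29, 33)
2B = (29, 33).
Finally 3A + 2B:
(27, 12) + (29, 33). λ = (33 - 12)/(29 - 27) ≡ 21/2 mod 43. 2⁻¹ ≡ 22 (mod 43), so λ ≡ 32.
  x = λ² - 27 - 29 = 1024 - 56 ≡ 22; y = λ·(27 - 22) - 12 ≡ 19. → (22, 19)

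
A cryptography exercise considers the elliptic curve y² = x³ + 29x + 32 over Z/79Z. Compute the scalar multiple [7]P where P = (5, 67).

Repeated addition: build up to 7P.
2P: tangent at (5, 67): λ = (3·5² + 29)/(2·67) ≡ 25/55. 55⁻¹ ≡ 23 (mod 79), so λ ≡ 25·23 ≡ 22.
  x = λ² - 5 - 5 = 484 - 10 ≡ 0; y = λ·(5 - 0) - 67 ≡ 43. → (0, 43)
3P: (0, 43) + (5, 67). λ = (67 - 43)/(5 - 0) ≡ 24/5 mod 79. 5⁻¹ ≡ 16 (mod 79), so λ ≡ 68.
  x = λ² - 0 - 5 = 4624 - 5 ≡ 37; y = λ·(0 - 37) - 43 ≡ 48. → (37, 48)
4P: (37, 48) + (5, 67). λ = (67 - 48)/(5 - 37) ≡ 19/47 mod 79. 47⁻¹ ≡ 37 (mod 79) since 47·37 = 1739 ≡ 1, so λ ≡ 71.
  x = λ² - 37 - 5 = 5041 - 42 ≡ 22; y = λ·(37 - 22) - 48 ≡ 69. → (22, 69)
5P: (22, 69) + (5, 67). λ = (67 - 69)/(5 - 22) ≡ 77/62 mod 79. 62⁻¹ ≡ 65 (mod 79), so λ ≡ 28.
  x = λ² - 22 - 5 = 784 - 27 ≡ 46; y = λ·(22 - 46) - 69 ≡ 49. → (46, 49)
6P: (46, 49) + (5, 67). λ = (67 - 49)/(5 - 46) ≡ 18/38 mod 79. 38⁻¹ ≡ 52 (mod 79) since 38·52 = 1976 ≡ 1, so λ ≡ 67.
  x = λ² - 46 - 5 = 4489 - 51 ≡ 14; y = λ·(46 - 14) - 49 ≡ 41. → (14, 41)
7P: (14, 41) + (5, 67). λ = (67 - 41)/(5 - 14) ≡ 26/70 mod 79. 70⁻¹ ≡ 35 (mod 79), so λ ≡ 41.
  x = λ² - 14 - 5 = 1681 - 19 ≡ 3; y = λ·(14 - 3) - 41 ≡ 15. → (3, 15)

(3, 15)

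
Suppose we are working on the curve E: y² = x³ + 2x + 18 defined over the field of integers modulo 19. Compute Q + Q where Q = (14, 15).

tangent at (14, 15): λ = (3·14² + 2)/(2·15) ≡ 1/11. 11⁻¹ ≡ 7 (mod 19) since 11·7 = 77 ≡ 1, so λ ≡ 1·7 ≡ 7.
  x = λ² - 14 - 14 = 49 - 28 ≡ 2; y = λ·(14 - 2) - 15 ≡ 12. → (2, 12)

(2, 12)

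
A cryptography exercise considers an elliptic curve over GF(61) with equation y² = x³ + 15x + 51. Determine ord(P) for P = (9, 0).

2

2P: (9, 0) + (9, 0): same x and y₁ ≡ -y₂, so the sum is 𝒪.
2P = 𝒪, so the order is 2.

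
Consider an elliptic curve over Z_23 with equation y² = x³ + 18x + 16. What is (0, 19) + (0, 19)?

tangent at (0, 19): λ = (3·0² + 18)/(2·19) ≡ 18/15. 15⁻¹ ≡ 20 (mod 23), so λ ≡ 18·20 ≡ 15.
  x = λ² - 0 - 0 = 225 - 0 ≡ 18; y = λ·(0 - 18) - 19 ≡ 10. → (18, 10)

(18, 10)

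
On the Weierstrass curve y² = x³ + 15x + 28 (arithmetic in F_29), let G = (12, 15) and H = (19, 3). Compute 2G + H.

First 2G:
Repeated addition: build up to 2G.
2G: tangent at (12, 15): λ = (3·12² + 15)/(2·15) ≡ 12/1. 1⁻¹ ≡ 1 (mod 29), so λ ≡ 12·1 ≡ 12.
  x = λ² - 12 - 12 = 144 - 24 ≡ 4; y = λ·(12 - 4) - 15 ≡ 23. → (4, 23)
2G = (4, 23).
Finally 2G + H:
(4, 23) + (19, 3). λ = (3 - 23)/(19 - 4) ≡ 9/15 mod 29. 15⁻¹ ≡ 2 (mod 29), so λ ≡ 18.
  x = λ² - 4 - 19 = 324 - 23 ≡ 11; y = λ·(4 - 11) - 23 ≡ 25. → (11, 25)

(11, 25)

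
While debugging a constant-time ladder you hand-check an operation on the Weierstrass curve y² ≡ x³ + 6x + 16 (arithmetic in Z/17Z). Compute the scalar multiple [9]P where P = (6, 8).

Repeated addition: build up to 9P.
2P: tangent at (6, 8): λ = (3·6² + 6)/(2·8) ≡ 12/16. 16⁻¹ ≡ 16 (mod 17), so λ ≡ 12·16 ≡ 5.
  x = λ² - 6 - 6 = 25 - 12 ≡ 13; y = λ·(6 - 13) - 8 ≡ 8. → (13, 8)
3P: (13, 8) + (6, 8). λ = (8 - 8)/(6 - 13) ≡ 0/10 mod 17. 10⁻¹ ≡ 12 (mod 17), so λ ≡ 0.
  x = λ² - 13 - 6 = 0 - 19 ≡ 15; y = λ·(13 - 15) - 8 ≡ 9. → (15, 9)
4P: (15, 9) + (6, 8). λ = (8 - 9)/(6 - 15) ≡ 16/8 mod 17. 8⁻¹ ≡ 15 (mod 17) since 8·15 = 120 ≡ 1, so λ ≡ 2.
  x = λ² - 15 - 6 = 4 - 21 ≡ 0; y = λ·(15 - 0) - 9 ≡ 4. → (0, 4)
5P: (0, 4) + (6, 8). λ = (8 - 4)/(6 - 0) ≡ 4/6 mod 17. 6⁻¹ ≡ 3 (mod 17) since 6·3 = 18 ≡ 1, so λ ≡ 12.
  x = λ² - 0 - 6 = 144 - 6 ≡ 2; y = λ·(0 - 2) - 4 ≡ 6. → (2, 6)
6P: (2, 6) + (6, 8). λ = (8 - 6)/(6 - 2) ≡ 2/4 mod 17. 4⁻¹ ≡ 13 (mod 17), so λ ≡ 9.
  x = λ² - 2 - 6 = 81 - 8 ≡ 5; y = λ·(2 - 5) - 6 ≡ 1. → (5, 1)
7P: (5, 1) + (6, 8). λ = (8 - 1)/(6 - 5) ≡ 7/1 mod 17. 1⁻¹ ≡ 1 (mod 17) since 1·1 = 1 ≡ 1, so λ ≡ 7.
  x = λ² - 5 - 6 = 49 - 11 ≡ 4; y = λ·(5 - 4) - 1 ≡ 6. → (4, 6)
8P: (4, 6) + (6, 8). λ = (8 - 6)/(6 - 4) ≡ 2/2 mod 17. 2⁻¹ ≡ 9 (mod 17) since 2·9 = 18 ≡ 1, so λ ≡ 1.
  x = λ² - 4 - 6 = 1 - 10 ≡ 8; y = λ·(4 - 8) - 6 ≡ 7. → (8, 7)
9P: (8, 7) + (6, 8). λ = (8 - 7)/(6 - 8) ≡ 1/15 mod 17. 15⁻¹ ≡ 8 (mod 17), so λ ≡ 8.
  x = λ² - 8 - 6 = 64 - 14 ≡ 16; y = λ·(8 - 16) - 7 ≡ 14. → (16, 14)

(16, 14)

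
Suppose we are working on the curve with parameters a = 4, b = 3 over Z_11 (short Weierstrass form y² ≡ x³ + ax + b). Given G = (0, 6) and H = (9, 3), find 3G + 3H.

(7, 0)

First 3G:
Repeated addition: build up to 3G.
2G: tangent at (0, 6): λ = (3·0² + 4)/(2·6) ≡ 4/1. 1⁻¹ ≡ 1 (mod 11), so λ ≡ 4·1 ≡ 4.
  x = λ² - 0 - 0 = 16 - 0 ≡ 5; y = λ·(0 - 5) - 6 ≡ 7. → (5, 7)
3G: (5, 7) + (0, 6). λ = (6 - 7)/(0 - 5) ≡ 10/6 mod 11. 6⁻¹ ≡ 2 (mod 11) since 6·2 = 12 ≡ 1, so λ ≡ 9.
  x = λ² - 5 - 0 = 81 - 5 ≡ 10; y = λ·(5 - 10) - 7 ≡ 3. → (10, 3)
3G = (10, 3).
Next 3H:
Repeated addition: build up to 3H.
2H: tangent at (9, 3): λ = (3·9² + 4)/(2·3) ≡ 5/6. 6⁻¹ ≡ 2 (mod 11), so λ ≡ 5·2 ≡ 10.
  x = λ² - 9 - 9 = 100 - 18 ≡ 5; y = λ·(9 - 5) - 3 ≡ 4. → (5, 4)
3H: (5, 4) + (9, 3). λ = (3 - 4)/(9 - 5) ≡ 10/4 mod 11. 4⁻¹ ≡ 3 (mod 11), so λ ≡ 8.
  x = λ² - 5 - 9 = 64 - 14 ≡ 6; y = λ·(5 - 6) - 4 ≡ 10. → (6, 10)
3H = (6, 10).
Finally 3G + 3H:
(10, 3) + (6, 10). λ = (10 - 3)/(6 - 10) ≡ 7/7 mod 11. 7⁻¹ ≡ 8 (mod 11) since 7·8 = 56 ≡ 1, so λ ≡ 1.
  x = λ² - 10 - 6 = 1 - 16 ≡ 7; y = λ·(10 - 7) - 3 ≡ 0. → (7, 0)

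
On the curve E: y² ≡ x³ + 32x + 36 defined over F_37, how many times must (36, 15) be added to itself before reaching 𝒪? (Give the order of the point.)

2P: tangent at (36, 15): λ = (3·36² + 32)/(2·15) ≡ 35/30. 30⁻¹ ≡ 21 (mod 37) since 30·21 = 630 ≡ 1, so λ ≡ 35·21 ≡ 32.
  x = λ² - 36 - 36 = 1024 - 72 ≡ 27; y = λ·(36 - 27) - 15 ≡ 14. → (27, 14)
3P: (27, 14) + (36, 15). λ = (15 - 14)/(36 - 27) ≡ 1/9 mod 37. 9⁻¹ ≡ 33 (mod 37), so λ ≡ 33.
  x = λ² - 27 - 36 = 1089 - 63 ≡ 27; y = λ·(27 - 27) - 14 ≡ 23. → (27, 23)
4P: (27, 23) + (36, 15). λ = (15 - 23)/(36 - 27) ≡ 29/9 mod 37. 9⁻¹ ≡ 33 (mod 37) since 9·33 = 297 ≡ 1, so λ ≡ 32.
  x = λ² - 27 - 36 = 1024 - 63 ≡ 36; y = λ·(27 - 36) - 23 ≡ 22. → (36, 22)
5P: (36, 22) + (36, 15): same x and y₁ ≡ -y₂, so the sum is 𝒪.
5P = 𝒪, so the order is 5.

5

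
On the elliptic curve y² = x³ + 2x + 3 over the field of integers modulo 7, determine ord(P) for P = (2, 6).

2P: tangent at (2, 6): λ = (3·2² + 2)/(2·6) ≡ 0/5. 5⁻¹ ≡ 3 (mod 7) since 5·3 = 15 ≡ 1, so λ ≡ 0·3 ≡ 0.
  x = λ² - 2 - 2 = 0 - 4 ≡ 3; y = λ·(2 - 3) - 6 ≡ 1. → (3, 1)
3P: (3, 1) + (2, 6). λ = (6 - 1)/(2 - 3) ≡ 5/6 mod 7. 6⁻¹ ≡ 6 (mod 7), so λ ≡ 2.
  x = λ² - 3 - 2 = 4 - 5 ≡ 6; y = λ·(3 - 6) - 1 ≡ 0. → (6, 0)
4P: (6, 0) + (2, 6). λ = (6 - 0)/(2 - 6) ≡ 6/3 mod 7. 3⁻¹ ≡ 5 (mod 7), so λ ≡ 2.
  x = λ² - 6 - 2 = 4 - 8 ≡ 3; y = λ·(6 - 3) - 0 ≡ 6. → (3, 6)
5P: (3, 6) + (2, 6). λ = (6 - 6)/(2 - 3) ≡ 0/6 mod 7. 6⁻¹ ≡ 6 (mod 7) since 6·6 = 36 ≡ 1, so λ ≡ 0.
  x = λ² - 3 - 2 = 0 - 5 ≡ 2; y = λ·(3 - 2) - 6 ≡ 1. → (2, 1)
6P: (2, 1) + (2, 6): same x and y₁ ≡ -y₂, so the sum is 𝒪.
6P = 𝒪, so the order is 6.

6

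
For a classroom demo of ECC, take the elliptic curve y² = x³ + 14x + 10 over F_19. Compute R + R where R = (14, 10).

(8, 11)

tangent at (14, 10): λ = (3·14² + 14)/(2·10) ≡ 13/1. 1⁻¹ ≡ 1 (mod 19) since 1·1 = 1 ≡ 1, so λ ≡ 13·1 ≡ 13.
  x = λ² - 14 - 14 = 169 - 28 ≡ 8; y = λ·(14 - 8) - 10 ≡ 11. → (8, 11)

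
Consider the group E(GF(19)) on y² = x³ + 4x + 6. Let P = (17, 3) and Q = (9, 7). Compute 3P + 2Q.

First 3P:
Repeated addition: build up to 3P.
2P: tangent at (17, 3): λ = (3·17² + 4)/(2·3) ≡ 16/6. 6⁻¹ ≡ 16 (mod 19), so λ ≡ 16·16 ≡ 9.
  x = λ² - 17 - 17 = 81 - 34 ≡ 9; y = λ·(17 - 9) - 3 ≡ 12. → (9, 12)
3P: (9, 12) + (17, 3). λ = (3 - 12)/(17 - 9) ≡ 10/8 mod 19. 8⁻¹ ≡ 12 (mod 19), so λ ≡ 6.
  x = λ² - 9 - 17 = 36 - 26 ≡ 10; y = λ·(9 - 10) - 12 ≡ 1. → (10, 1)
3P = (10, 1).
Next 2Q:
Repeated addition: build up to 2Q.
2Q: tangent at (9, 7): λ = (3·9² + 4)/(2·7) ≡ 0/14. 14⁻¹ ≡ 15 (mod 19), so λ ≡ 0·15 ≡ 0.
  x = λ² - 9 - 9 = 0 - 18 ≡ 1; y = λ·(9 - 1) - 7 ≡ 12. → (1, 12)
2Q = (1, 12).
Finally 3P + 2Q:
(10, 1) + (1, 12). λ = (12 - 1)/(1 - 10) ≡ 11/10 mod 19. 10⁻¹ ≡ 2 (mod 19), so λ ≡ 3.
  x = λ² - 10 - 1 = 9 - 11 ≡ 17; y = λ·(10 - 17) - 1 ≡ 16. → (17, 16)

(17, 16)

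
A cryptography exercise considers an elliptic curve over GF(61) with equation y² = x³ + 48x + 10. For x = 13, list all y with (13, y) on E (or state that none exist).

5, 56

x³ + 48x + 10 = 2831 ≡ 25 (mod 61).
Square roots of 25 mod 61: 5 and 56 (since 5² = 25 ≡ 25).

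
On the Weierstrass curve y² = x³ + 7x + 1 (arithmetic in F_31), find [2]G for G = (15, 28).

(1, 3)

tangent at (15, 28): λ = (3·15² + 7)/(2·28) ≡ 0/25. 25⁻¹ ≡ 5 (mod 31), so λ ≡ 0·5 ≡ 0.
  x = λ² - 15 - 15 = 0 - 30 ≡ 1; y = λ·(15 - 1) - 28 ≡ 3. → (1, 3)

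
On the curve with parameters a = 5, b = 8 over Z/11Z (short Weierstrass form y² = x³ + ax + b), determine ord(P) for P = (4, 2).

5

2P: tangent at (4, 2): λ = (3·4² + 5)/(2·2) ≡ 9/4. 4⁻¹ ≡ 3 (mod 11) since 4·3 = 12 ≡ 1, so λ ≡ 9·3 ≡ 5.
  x = λ² - 4 - 4 = 25 - 8 ≡ 6; y = λ·(4 - 6) - 2 ≡ 10. → (6, 10)
3P: (6, 10) + (4, 2). λ = (2 - 10)/(4 - 6) ≡ 3/9 mod 11. 9⁻¹ ≡ 5 (mod 11), so λ ≡ 4.
  x = λ² - 6 - 4 = 16 - 10 ≡ 6; y = λ·(6 - 6) - 10 ≡ 1. → (6, 1)
4P: (6, 1) + (4, 2). λ = (2 - 1)/(4 - 6) ≡ 1/9 mod 11. 9⁻¹ ≡ 5 (mod 11), so λ ≡ 5.
  x = λ² - 6 - 4 = 25 - 10 ≡ 4; y = λ·(6 - 4) - 1 ≡ 9. → (4, 9)
5P: (4, 9) + (4, 2): same x and y₁ ≡ -y₂, so the sum is 𝒪.
5P = 𝒪, so the order is 5.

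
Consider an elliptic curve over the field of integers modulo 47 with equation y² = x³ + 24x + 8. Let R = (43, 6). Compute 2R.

tangent at (43, 6): λ = (3·43² + 24)/(2·6) ≡ 25/12. 12⁻¹ ≡ 4 (mod 47), so λ ≡ 25·4 ≡ 6.
  x = λ² - 43 - 43 = 36 - 86 ≡ 44; y = λ·(43 - 44) - 6 ≡ 35. → (44, 35)

(44, 35)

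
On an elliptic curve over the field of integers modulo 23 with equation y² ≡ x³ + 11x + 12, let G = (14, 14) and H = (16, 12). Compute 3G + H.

First 3G:
Repeated addition: build up to 3G.
2G: tangent at (14, 14): λ = (3·14² + 11)/(2·14) ≡ 1/5. 5⁻¹ ≡ 14 (mod 23), so λ ≡ 1·14 ≡ 14.
  x = λ² - 14 - 14 = 196 - 28 ≡ 7; y = λ·(14 - 7) - 14 ≡ 15. → (7, 15)
3G: (7, 15) + (14, 14). λ = (14 - 15)/(14 - 7) ≡ 22/7 mod 23. 7⁻¹ ≡ 10 (mod 23) since 7·10 = 70 ≡ 1, so λ ≡ 13.
  x = λ² - 7 - 14 = 169 - 21 ≡ 10; y = λ·(7 - 10) - 15 ≡ 15. → (10, 15)
3G = (10, 15).
Finally 3G + H:
(10, 15) + (16, 12). λ = (12 - 15)/(16 - 10) ≡ 20/6 mod 23. 6⁻¹ ≡ 4 (mod 23) since 6·4 = 24 ≡ 1, so λ ≡ 11.
  x = λ² - 10 - 16 = 121 - 26 ≡ 3; y = λ·(10 - 3) - 15 ≡ 16. → (3, 16)

(3, 16)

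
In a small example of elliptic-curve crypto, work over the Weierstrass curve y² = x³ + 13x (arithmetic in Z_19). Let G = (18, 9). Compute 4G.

Double-and-add on 4 = (100)₂. Start with G = (18, 9) for the leading 1-bit.
double: tangent at (18, 9): λ = (3·18² + 13)/(2·9) ≡ 16/18. 18⁻¹ ≡ 18 (mod 19), so λ ≡ 16·18 ≡ 3.
  x = λ² - 18 - 18 = 9 - 36 ≡ 11; y = λ·(18 - 11) - 9 ≡ 12. → (11, 12)
double: tangent at (11, 12): λ = (3·11² + 13)/(2·12) ≡ 15/5. 5⁻¹ ≡ 4 (mod 19), so λ ≡ 15·4 ≡ 3.
  x = λ² - 11 - 11 = 9 - 22 ≡ 6; y = λ·(11 - 6) - 12 ≡ 3. → (6, 3)

(6, 3)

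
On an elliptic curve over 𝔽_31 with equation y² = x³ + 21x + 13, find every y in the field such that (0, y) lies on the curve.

none

x³ + 21x + 13 = 13 ≡ 13 (mod 31).
13 is a non-residue mod 31; no y exists.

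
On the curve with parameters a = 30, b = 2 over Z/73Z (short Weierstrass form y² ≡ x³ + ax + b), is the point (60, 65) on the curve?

y² = 65² ≡ 64; x³ + 30x + 2 = 217802 ≡ 43 (mod 73). 64 ≠ 43.

no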